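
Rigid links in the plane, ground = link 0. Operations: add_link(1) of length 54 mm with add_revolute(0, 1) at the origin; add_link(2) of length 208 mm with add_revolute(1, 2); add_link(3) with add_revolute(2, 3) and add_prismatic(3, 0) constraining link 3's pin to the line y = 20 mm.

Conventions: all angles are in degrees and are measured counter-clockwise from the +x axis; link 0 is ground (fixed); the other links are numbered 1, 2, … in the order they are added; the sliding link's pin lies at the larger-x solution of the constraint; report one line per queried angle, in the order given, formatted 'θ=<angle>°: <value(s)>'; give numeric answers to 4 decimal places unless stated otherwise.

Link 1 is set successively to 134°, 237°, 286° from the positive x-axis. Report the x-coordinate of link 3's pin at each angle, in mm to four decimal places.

geometry: r = 54 mm, L = 208 mm, e = 20 mm
θ=134°: crank pin P = (r cos θ, r sin θ) = (-37.511552, 38.844349)
θ=134°: h = r sin θ − e = 38.844349 − 20 = 18.844349
θ=134°: x = r cos θ + √(L² − h²) = -37.511552 + 207.144613 = 169.633061
θ=237°: crank pin P = (r cos θ, r sin θ) = (-29.410508, -45.288211)
θ=237°: h = r sin θ − e = -45.288211 − 20 = -65.288211
θ=237°: x = r cos θ + √(L² − h²) = -29.410508 + 197.487847 = 168.077339
θ=286°: crank pin P = (r cos θ, r sin θ) = (14.884417, -51.908132)
θ=286°: h = r sin θ − e = -51.908132 − 20 = -71.908132
θ=286°: x = r cos θ + √(L² − h²) = 14.884417 + 195.174846 = 210.059263

θ=134°: 169.6331
θ=237°: 168.0773
θ=286°: 210.0593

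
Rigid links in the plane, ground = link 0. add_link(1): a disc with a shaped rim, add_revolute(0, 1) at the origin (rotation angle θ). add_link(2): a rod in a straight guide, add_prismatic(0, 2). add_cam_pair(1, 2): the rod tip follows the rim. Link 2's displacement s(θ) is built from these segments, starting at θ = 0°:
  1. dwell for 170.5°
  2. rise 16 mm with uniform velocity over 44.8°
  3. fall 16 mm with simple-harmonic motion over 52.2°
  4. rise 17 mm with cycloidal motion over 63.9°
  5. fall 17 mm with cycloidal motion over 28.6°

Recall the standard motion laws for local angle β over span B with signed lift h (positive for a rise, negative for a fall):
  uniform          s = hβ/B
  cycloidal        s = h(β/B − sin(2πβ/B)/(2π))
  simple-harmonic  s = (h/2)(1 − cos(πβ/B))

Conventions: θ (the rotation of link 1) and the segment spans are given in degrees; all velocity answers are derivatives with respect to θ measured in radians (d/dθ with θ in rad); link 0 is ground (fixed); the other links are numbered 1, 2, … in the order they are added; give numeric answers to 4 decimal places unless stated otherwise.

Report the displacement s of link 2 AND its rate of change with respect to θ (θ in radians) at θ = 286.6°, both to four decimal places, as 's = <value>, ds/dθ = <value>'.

segment 1 (0° to 170.5°, dwell): s unchanged at 0.0000
segment 2 (170.5° to 215.3°, uniform, h = 16) is passed completely: s = 0.0000 + (16) = 16.0000
segment 3 (215.3° to 267.5°, simple-harmonic, h = -16) is passed completely: s = 16.0000 + (-16) = 0.0000
θ = 286.6° falls in segment 4 (267.5° to 331.4°, cycloidal, h = 17): β = 286.6 − 267.5 = 19.1°, B = 63.9°; Δs = 17·(0.2989 − sin(2π·0.2989)/(2π)) = 2.5025; s = 0.0000 + 2.5025 = 2.5025
velocity in seg [267.5°–331.4°] (cycloidal), θ in radians: β = 19.1° = 0.3334 rad, B = 63.9° = 1.1153 rad; ds/dθ = (h/B)(1 − cos(2πβ/B)) = (17/1.1153)(1 − cos(2π·0.2989)) = 19.853464 mm/rad

s = 2.5025, ds/dθ = 19.8535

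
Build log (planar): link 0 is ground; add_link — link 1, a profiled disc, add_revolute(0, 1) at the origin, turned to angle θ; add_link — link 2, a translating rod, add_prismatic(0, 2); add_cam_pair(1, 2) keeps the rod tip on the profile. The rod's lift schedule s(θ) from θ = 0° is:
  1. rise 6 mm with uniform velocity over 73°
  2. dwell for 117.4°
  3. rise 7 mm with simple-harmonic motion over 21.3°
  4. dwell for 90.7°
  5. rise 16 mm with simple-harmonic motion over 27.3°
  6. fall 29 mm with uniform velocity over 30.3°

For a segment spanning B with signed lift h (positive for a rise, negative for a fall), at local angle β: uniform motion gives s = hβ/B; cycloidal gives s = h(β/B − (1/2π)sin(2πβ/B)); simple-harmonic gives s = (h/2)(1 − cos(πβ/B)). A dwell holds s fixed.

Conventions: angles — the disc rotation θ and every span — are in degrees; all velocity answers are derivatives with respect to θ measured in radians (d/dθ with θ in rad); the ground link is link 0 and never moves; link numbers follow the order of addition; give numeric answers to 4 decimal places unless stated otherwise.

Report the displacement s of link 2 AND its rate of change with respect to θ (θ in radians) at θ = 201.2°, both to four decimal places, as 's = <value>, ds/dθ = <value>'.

seg 1 [0°–73°] uniform, h=6: full span → s += 6 → s = 6.0000
seg 2 [73°–190.4°] dwell: s stays 6.0000
seg 3 [190.4°–211.7°] simple-harmonic, h=7: θ=201.2° here. β=10.8, B=21.3. 7/2·(1 − cos(π·0.5070)) = 3.5774 → s = 9.5774
velocity in seg [190.4°–211.7°] (simple-harmonic), θ in radians: β = 10.8° = 0.1885 rad, B = 21.3° = 0.3718 rad; ds/dθ = (πh/(2B)) sin(πβ/B) = (π·7/(2·0.3718)) sin(π·0.5070) = 29.570226 mm/rad

s = 9.5774, ds/dθ = 29.5702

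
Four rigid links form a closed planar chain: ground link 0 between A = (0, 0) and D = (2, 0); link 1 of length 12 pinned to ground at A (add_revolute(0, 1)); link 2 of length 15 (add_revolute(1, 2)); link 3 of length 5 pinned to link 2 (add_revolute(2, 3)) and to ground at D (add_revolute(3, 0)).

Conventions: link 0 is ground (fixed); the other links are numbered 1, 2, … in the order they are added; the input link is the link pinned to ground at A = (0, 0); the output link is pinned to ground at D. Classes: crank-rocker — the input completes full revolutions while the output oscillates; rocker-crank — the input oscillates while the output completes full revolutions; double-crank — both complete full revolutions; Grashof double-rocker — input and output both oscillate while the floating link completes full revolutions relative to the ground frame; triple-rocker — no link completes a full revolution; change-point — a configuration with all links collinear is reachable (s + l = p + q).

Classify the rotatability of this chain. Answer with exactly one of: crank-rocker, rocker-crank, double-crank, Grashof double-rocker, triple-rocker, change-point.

lengths: ground=2, input=12, coupler=15, output=5
sorted: s=2 (shortest), l=15 (longest), p+q=17
s + l = 17 vs p + q = 17
s + l = p + q → change-point (collinear configuration reachable)

change-point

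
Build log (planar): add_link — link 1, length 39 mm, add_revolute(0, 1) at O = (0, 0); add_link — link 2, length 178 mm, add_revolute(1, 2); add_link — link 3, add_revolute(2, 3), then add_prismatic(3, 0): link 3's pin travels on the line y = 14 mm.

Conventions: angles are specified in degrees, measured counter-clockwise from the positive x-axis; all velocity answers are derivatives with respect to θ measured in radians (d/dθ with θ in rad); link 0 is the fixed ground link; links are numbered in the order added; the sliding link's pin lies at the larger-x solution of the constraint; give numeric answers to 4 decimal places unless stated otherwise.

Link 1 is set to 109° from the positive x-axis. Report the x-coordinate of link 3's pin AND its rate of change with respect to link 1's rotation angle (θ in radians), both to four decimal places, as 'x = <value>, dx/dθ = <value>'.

geometry: r = 39 mm, L = 178 mm, e = 14 mm
crank pin P = (r cos θ, r sin θ) = (-12.697158, 36.875224)
h = r sin θ − e = 36.875224 − 14 = 22.875224
x = r cos θ + √(L² − h²) = -12.697158 + 176.524004 = 163.826846
dx/dθ = −r sin θ − h·r cos θ/√(L² − h²) (θ in radians; h = 22.875224) = -35.229837

x = 163.8268, dx/dθ = -35.2298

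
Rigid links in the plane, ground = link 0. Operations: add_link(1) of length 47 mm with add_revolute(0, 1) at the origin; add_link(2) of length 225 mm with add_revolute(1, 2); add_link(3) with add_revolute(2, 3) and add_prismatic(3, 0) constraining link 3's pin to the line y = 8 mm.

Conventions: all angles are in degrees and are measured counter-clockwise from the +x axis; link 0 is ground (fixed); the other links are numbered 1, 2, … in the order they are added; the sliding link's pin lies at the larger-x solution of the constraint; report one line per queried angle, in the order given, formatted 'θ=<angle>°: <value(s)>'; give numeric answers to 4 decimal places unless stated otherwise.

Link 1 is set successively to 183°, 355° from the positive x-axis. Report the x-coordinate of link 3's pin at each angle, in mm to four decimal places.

geometry: r = 47 mm, L = 225 mm, e = 8 mm
θ=183°: crank pin P = (r cos θ, r sin θ) = (-46.935588, -2.459790)
θ=183°: h = r sin θ − e = -2.459790 − 8 = -10.459790
θ=183°: x = r cos θ + √(L² − h²) = -46.935588 + 224.756741 = 177.821153
θ=355°: crank pin P = (r cos θ, r sin θ) = (46.821151, -4.096320)
θ=355°: h = r sin θ − e = -4.096320 − 8 = -12.096320
θ=355°: x = r cos θ + √(L² − h²) = 46.821151 + 224.674607 = 271.495758

θ=183°: 177.8212
θ=355°: 271.4958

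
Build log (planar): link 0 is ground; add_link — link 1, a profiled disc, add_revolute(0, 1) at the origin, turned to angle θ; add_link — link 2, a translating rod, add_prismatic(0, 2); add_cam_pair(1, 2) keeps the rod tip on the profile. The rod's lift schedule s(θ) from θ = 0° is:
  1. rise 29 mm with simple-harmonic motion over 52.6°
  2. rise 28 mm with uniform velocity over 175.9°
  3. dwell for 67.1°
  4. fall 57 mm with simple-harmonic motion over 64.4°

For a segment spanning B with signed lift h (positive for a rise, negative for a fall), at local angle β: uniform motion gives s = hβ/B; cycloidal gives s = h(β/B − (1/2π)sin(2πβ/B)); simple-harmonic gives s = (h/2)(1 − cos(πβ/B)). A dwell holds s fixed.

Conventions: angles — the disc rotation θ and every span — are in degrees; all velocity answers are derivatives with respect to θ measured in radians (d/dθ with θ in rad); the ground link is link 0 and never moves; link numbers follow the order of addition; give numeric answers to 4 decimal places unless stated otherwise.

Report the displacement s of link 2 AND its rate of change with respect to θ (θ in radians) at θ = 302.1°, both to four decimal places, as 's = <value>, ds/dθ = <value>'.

seg 1 [0°–52.6°] simple-harmonic, h=29: full span → s += 29 → s = 29.0000
seg 2 [52.6°–228.5°] uniform, h=28: full span → s += 28 → s = 57.0000
seg 3 [228.5°–295.6°] dwell: s stays 57.0000
seg 4 [295.6°–360°] simple-harmonic, h=-57: θ=302.1° here. β=6.5, B=64.4. -57/2·(1 − cos(π·0.1009)) = -1.4208 → s = 55.5792
velocity in seg [295.6°–360°] (simple-harmonic), θ in radians: β = 6.5° = 0.1134 rad, B = 64.4° = 1.1240 rad; ds/dθ = (πh/(2B)) sin(πβ/B) = (π·(-57)/(2·1.1240)) sin(π·0.1009) = -24.837434 mm/rad

s = 55.5792, ds/dθ = -24.8374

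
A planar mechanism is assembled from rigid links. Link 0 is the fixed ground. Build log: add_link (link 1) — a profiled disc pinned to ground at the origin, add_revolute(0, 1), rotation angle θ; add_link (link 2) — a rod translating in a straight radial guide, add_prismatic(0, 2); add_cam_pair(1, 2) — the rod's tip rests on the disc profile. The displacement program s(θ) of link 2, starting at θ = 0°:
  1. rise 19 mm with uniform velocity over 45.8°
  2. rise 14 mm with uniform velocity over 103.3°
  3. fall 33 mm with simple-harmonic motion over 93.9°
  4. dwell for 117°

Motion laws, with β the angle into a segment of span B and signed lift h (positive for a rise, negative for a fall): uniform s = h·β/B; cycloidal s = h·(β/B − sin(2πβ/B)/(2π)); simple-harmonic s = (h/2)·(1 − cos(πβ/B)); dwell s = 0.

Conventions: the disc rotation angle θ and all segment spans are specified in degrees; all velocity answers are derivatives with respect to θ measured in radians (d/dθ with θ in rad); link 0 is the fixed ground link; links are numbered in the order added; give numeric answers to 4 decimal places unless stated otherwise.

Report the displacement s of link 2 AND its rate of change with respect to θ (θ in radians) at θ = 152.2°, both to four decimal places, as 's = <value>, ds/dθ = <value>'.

seg 1 [0°–45.8°] uniform, h=19: full span → s += 19 → s = 19.0000
seg 2 [45.8°–149.1°] uniform, h=14: full span → s += 14 → s = 33.0000
seg 3 [149.1°–243°] simple-harmonic, h=-33: θ=152.2° here. β=3.1, B=93.9. -33/2·(1 − cos(π·0.0330)) = -0.0887 → s = 32.9113
velocity in seg [149.1°–243°] (simple-harmonic), θ in radians: β = 3.1° = 0.0541 rad, B = 93.9° = 1.6389 rad; ds/dθ = (πh/(2B)) sin(πβ/B) = (π·(-33)/(2·1.6389)) sin(π·0.0330) = -3.274598 mm/rad

s = 32.9113, ds/dθ = -3.2746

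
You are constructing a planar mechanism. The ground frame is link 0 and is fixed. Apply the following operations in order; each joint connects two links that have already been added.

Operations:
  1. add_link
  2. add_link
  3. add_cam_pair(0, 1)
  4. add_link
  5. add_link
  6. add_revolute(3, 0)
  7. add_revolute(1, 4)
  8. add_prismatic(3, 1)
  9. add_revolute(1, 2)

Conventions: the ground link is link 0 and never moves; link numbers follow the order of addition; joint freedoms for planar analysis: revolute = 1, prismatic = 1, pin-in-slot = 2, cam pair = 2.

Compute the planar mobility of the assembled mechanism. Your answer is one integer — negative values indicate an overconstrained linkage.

ground; <1,0,0>
#1 <2,0,0>
#2 <3,0,0>
C:0↔1 J2 <3,0,1>
#3 <4,0,1>
#4 <5,0,1>
R:3↔0 J1 <5,1,1>
R:1↔4 J1 <5,2,1>
P:3↔1 J1 <5,3,1>
R:1↔2 J1 <5,4,1>
3×4 − 2×4 − 1×1 = 3

M = 3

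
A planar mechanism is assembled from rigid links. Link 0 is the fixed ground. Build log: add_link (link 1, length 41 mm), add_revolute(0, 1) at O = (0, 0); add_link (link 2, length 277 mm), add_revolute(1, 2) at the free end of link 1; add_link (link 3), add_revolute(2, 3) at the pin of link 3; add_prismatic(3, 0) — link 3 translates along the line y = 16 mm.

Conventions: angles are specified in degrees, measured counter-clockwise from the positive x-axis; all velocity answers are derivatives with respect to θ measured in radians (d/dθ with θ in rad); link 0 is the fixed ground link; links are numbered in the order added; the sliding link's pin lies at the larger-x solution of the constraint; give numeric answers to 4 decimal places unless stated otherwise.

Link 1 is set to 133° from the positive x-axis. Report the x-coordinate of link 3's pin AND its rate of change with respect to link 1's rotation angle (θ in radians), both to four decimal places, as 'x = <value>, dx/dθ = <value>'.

geometry: r = 41 mm, L = 277 mm, e = 16 mm
crank pin P = (r cos θ, r sin θ) = (-27.961933, 29.985502)
h = r sin θ − e = 29.985502 − 16 = 13.985502
x = r cos θ + √(L² − h²) = -27.961933 + 276.646716 = 248.684784
dx/dθ = −r sin θ − h·r cos θ/√(L² − h²) (θ in radians; h = 13.985502) = -28.571924

x = 248.6848, dx/dθ = -28.5719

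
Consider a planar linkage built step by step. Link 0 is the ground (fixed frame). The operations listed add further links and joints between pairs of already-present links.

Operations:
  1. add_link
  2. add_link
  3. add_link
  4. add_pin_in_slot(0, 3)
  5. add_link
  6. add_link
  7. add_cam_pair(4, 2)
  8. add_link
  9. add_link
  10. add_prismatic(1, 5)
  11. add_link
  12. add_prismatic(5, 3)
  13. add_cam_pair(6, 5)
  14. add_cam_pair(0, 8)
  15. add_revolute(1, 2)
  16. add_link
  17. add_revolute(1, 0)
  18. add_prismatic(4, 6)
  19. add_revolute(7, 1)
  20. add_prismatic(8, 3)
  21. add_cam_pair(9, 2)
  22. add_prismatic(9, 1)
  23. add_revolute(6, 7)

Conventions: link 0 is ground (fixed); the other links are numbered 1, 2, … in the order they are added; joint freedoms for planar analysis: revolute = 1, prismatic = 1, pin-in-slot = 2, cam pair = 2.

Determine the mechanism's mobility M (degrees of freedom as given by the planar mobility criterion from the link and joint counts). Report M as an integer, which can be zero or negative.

L=1 J1=0 J2=0
add link → L=2 J1=0 J2=0
add link → L=3 J1=0 J2=0
add link → L=4 J1=0 J2=0
PS@0,3 dof=2 J2 → L=4 J1=0 J2=1
add link → L=5 J1=0 J2=1
add link → L=6 J1=0 J2=1
C@4,2 dof=2 J2 → L=6 J1=0 J2=2
add link → L=7 J1=0 J2=2
add link → L=8 J1=0 J2=2
P@1,5 dof=1 J1 → L=8 J1=1 J2=2
add link → L=9 J1=1 J2=2
P@5,3 dof=1 J1 → L=9 J1=2 J2=2
C@6,5 dof=2 J2 → L=9 J1=2 J2=3
C@0,8 dof=2 J2 → L=9 J1=2 J2=4
R@1,2 dof=1 J1 → L=9 J1=3 J2=4
add link → L=10 J1=3 J2=4
R@1,0 dof=1 J1 → L=10 J1=4 J2=4
P@4,6 dof=1 J1 → L=10 J1=5 J2=4
R@7,1 dof=1 J1 → L=10 J1=6 J2=4
P@8,3 dof=1 J1 → L=10 J1=7 J2=4
C@9,2 dof=2 J2 → L=10 J1=7 J2=5
P@9,1 dof=1 J1 → L=10 J1=8 J2=5
R@6,7 dof=1 J1 → L=10 J1=9 J2=5
M=3(L−1)−2J1−J2=3·9−2·9−5=4

M = 4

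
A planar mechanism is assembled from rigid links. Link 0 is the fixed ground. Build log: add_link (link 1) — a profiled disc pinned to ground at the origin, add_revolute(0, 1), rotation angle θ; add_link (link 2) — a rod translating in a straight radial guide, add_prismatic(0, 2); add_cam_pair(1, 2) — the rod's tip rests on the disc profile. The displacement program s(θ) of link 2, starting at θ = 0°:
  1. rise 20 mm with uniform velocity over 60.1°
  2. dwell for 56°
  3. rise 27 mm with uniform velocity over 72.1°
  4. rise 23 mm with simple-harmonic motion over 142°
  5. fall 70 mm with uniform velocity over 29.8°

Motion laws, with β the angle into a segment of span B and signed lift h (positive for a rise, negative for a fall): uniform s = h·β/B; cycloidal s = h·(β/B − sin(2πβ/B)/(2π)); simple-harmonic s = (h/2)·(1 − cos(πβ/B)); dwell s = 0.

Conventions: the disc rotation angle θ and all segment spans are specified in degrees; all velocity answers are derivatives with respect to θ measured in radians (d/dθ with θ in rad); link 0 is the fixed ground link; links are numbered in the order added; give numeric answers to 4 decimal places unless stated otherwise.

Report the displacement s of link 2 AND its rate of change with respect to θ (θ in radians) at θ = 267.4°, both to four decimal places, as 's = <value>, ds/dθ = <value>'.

seg 1 [0°–60.1°] uniform, h=20: full span → s += 20 → s = 20.0000
seg 2 [60.1°–116.1°] dwell: s stays 20.0000
seg 3 [116.1°–188.2°] uniform, h=27: full span → s += 27 → s = 47.0000
seg 4 [188.2°–330.2°] simple-harmonic, h=23: θ=267.4° here. β=79.2, B=142. 23/2·(1 − cos(π·0.5577)) = 13.5749 → s = 60.5749
velocity in seg [188.2°–330.2°] (simple-harmonic), θ in radians: β = 79.2° = 1.3823 rad, B = 142° = 2.4784 rad; ds/dθ = (πh/(2B)) sin(πβ/B) = (π·23/(2·2.4784)) sin(π·0.5577) = 14.338237 mm/rad

s = 60.5749, ds/dθ = 14.3382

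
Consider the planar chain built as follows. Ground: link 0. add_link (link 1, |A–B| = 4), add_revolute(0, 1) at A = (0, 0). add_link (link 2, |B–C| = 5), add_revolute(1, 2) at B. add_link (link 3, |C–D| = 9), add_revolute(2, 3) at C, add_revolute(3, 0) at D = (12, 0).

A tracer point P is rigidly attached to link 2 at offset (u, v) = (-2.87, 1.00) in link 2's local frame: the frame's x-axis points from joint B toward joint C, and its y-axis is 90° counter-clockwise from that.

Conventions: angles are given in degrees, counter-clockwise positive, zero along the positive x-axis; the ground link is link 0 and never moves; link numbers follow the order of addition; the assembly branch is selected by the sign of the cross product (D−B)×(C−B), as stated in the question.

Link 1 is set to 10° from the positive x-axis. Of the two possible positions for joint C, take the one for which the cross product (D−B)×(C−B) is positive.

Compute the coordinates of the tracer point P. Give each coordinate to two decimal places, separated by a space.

A=(0,0), D=(12.00,0)
B = A + 4.00·(cos10°, sin10°) = (3.9392, 0.6946)
|BD| = 8.0906
circle(B,5.00) ∩ circle(D,9.00): a=0.5845, h=4.9657
  candidates: C₊=(4.9479,5.5918) cross=40.176; C₋=(4.0953,-4.3030) cross=-40.176
  branch + wants cross > 0 → take C=(4.9479,5.5918) (cross=40.176)
ex = (C−B)/|BC| = (0.2017,0.9794); ey = (-0.9794,0.2017)
P = B + -2.87·ex + 1.00·ey = (2.3808,-1.9147)

2.38 -1.91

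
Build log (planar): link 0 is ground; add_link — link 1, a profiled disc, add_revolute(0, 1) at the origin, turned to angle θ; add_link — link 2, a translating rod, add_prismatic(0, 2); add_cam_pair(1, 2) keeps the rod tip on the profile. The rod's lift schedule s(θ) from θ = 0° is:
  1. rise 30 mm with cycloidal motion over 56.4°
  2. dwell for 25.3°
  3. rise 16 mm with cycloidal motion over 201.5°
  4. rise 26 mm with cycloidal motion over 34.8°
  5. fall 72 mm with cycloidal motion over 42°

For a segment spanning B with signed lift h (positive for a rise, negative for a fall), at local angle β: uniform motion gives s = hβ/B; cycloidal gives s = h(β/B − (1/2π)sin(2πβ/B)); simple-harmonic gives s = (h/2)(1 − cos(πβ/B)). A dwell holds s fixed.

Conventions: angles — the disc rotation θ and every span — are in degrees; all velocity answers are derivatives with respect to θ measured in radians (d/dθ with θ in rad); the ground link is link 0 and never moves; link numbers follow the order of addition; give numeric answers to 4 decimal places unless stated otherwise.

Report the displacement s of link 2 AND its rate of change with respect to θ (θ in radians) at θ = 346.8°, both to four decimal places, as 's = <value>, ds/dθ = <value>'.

seg 1 [0°–56.4°] cycloidal, h=30: full span → s += 30 → s = 30.0000
seg 2 [56.4°–81.7°] dwell: s stays 30.0000
seg 3 [81.7°–283.2°] cycloidal, h=16: full span → s += 16 → s = 46.0000
seg 4 [283.2°–318°] cycloidal, h=26: full span → s += 26 → s = 72.0000
seg 5 [318°–360°] cycloidal, h=-72: θ=346.8° here. β=28.8, B=42. -72·(0.6857 − sin(2π·0.6857)/(2π)) = -59.9084 → s = 12.0916
velocity in seg [318°–360°] (cycloidal), θ in radians: β = 28.8° = 0.5027 rad, B = 42° = 0.7330 rad; ds/dθ = (h/B)(1 − cos(2πβ/B)) = ((-72)/0.7330)(1 − cos(2π·0.6857)) = -136.824780 mm/rad

s = 12.0916, ds/dθ = -136.8248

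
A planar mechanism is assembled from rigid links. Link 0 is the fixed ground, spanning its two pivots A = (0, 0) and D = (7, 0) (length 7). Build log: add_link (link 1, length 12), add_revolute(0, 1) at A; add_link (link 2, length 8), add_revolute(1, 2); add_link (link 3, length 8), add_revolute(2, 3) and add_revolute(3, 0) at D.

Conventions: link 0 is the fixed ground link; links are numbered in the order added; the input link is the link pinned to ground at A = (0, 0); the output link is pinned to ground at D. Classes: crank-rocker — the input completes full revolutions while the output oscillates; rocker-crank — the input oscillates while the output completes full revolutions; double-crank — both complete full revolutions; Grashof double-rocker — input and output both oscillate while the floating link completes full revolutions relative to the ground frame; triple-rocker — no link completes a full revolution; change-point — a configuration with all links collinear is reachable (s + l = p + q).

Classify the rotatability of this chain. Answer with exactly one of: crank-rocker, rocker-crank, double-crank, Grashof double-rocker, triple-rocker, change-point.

lengths: ground=7, input=12, coupler=8, output=8
sorted: s=7 (shortest), l=12 (longest), p+q=16
s + l = 19 vs p + q = 16
s + l > p + q → non-Grashof → no link fully rotates → triple-rocker

triple-rocker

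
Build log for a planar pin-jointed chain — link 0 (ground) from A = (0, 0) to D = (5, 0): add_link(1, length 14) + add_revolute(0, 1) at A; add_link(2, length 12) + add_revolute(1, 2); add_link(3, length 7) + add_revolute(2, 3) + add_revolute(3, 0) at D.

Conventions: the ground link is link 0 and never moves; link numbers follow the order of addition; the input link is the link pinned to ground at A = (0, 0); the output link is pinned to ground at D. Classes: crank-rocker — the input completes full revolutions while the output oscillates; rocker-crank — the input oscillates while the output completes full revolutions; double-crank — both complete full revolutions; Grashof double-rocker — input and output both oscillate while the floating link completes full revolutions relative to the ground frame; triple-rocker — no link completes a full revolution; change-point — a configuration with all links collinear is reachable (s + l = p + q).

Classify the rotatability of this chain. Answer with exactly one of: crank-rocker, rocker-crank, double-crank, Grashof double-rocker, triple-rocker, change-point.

lengths: ground=5, input=14, coupler=12, output=7
sorted: s=5 (shortest), l=14 (longest), p+q=19
s + l = 19 vs p + q = 19
s + l = p + q → change-point (collinear configuration reachable)

change-point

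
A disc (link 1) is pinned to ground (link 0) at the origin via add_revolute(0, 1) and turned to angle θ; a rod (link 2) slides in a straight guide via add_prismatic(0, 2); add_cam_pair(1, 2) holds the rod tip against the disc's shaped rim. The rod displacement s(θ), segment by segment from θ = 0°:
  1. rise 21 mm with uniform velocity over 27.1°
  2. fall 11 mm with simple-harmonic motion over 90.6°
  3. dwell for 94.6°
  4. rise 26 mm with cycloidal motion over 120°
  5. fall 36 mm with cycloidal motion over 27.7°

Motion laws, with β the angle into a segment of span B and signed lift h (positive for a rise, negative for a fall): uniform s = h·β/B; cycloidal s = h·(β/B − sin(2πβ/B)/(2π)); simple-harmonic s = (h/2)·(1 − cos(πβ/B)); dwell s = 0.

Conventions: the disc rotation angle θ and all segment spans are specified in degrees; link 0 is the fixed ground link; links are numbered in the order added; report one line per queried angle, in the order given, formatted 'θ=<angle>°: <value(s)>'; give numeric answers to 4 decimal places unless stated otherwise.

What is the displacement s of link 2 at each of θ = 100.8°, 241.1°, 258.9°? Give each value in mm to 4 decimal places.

segment 1 (0° to 27.1°, uniform, h = 21) is passed completely: s = 0.0000 + (21) = 21.0000
θ = 100.8° falls in segment 2 (27.1° to 117.7°, simple-harmonic, h = -11): β = 100.8 − 27.1 = 73.7°, B = 90.6°; Δs = -11/2·(1 − cos(π·0.8135)) = -10.0823; s = 21.0000 − 10.0823 = 10.9177
segment 2 (27.1° to 117.7°, simple-harmonic, h = -11) is passed completely: s = 21.0000 + (-11) = 10.0000
segment 3 (117.7° to 212.3°, dwell): s unchanged at 10.0000
θ = 241.1° falls in segment 4 (212.3° to 332.3°, cycloidal, h = 26): β = 241.1 − 212.3 = 28.8°, B = 120°; Δs = 26·(0.2400 − sin(2π·0.2400)/(2π)) = 2.1101; s = 10.0000 + 2.1101 = 12.1101
θ = 258.9° falls in segment 4 (212.3° to 332.3°, cycloidal, h = 26): β = 258.9 − 212.3 = 46.6°, B = 120°; Δs = 26·(0.3883 − sin(2π·0.3883)/(2π)) = 7.4257; s = 10.0000 + 7.4257 = 17.4257

θ=100.8°: 10.9177
θ=241.1°: 12.1101
θ=258.9°: 17.4257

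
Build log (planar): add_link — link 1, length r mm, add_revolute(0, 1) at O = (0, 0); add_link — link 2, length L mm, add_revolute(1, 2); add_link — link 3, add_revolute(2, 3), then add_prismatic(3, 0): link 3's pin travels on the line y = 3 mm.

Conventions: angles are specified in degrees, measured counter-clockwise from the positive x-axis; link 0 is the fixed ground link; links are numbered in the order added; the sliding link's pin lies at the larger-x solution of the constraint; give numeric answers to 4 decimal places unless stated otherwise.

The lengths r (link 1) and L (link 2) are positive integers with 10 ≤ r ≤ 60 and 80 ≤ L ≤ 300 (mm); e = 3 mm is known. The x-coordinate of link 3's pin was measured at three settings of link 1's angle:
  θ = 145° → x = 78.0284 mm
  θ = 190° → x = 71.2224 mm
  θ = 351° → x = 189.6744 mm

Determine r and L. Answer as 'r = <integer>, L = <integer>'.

constraint per measurement: (x − r cos θ)² + (r sin θ − e)² = L²
subtracting the θ₁ and θ₂ equations cancels the r² and L² terms:
r = (x₁² − x₂²) / (2[(x₁cos θ₁ + e sin θ₁) − (x₂cos θ₂ + e sin θ₂)]) = 60.0006 → r = 60
L² = (x₁ − r cos θ₁)² + (r sin θ₁ − e)² = 17160.9985 → L = 131.0000 → L = 131
check at θ₃=351°: x = 189.6744 (printed 189.6744) ✓

r = 60, L = 131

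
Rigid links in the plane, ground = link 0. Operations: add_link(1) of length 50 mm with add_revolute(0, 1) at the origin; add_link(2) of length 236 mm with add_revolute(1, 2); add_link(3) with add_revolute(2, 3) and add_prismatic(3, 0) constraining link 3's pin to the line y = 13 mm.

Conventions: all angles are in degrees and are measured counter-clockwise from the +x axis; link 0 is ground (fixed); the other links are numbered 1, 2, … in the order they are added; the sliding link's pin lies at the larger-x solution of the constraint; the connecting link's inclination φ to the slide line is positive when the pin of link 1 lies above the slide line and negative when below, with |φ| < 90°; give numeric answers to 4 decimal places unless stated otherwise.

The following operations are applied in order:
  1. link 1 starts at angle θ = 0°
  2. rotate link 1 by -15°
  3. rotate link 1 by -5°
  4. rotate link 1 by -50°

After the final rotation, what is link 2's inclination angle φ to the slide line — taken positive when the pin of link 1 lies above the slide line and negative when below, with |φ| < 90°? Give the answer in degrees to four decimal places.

geometry: r = 50 mm, L = 236 mm, e = 13 mm; θ starts at 0°
rotate link 1 by -15°: θ ← 0° -15° = -15°
rotate link 1 by -5°: θ ← -15° -5° = -20°
rotate link 1 by -50°: θ ← -20° -50° = -70°
h = r sin θ − e = -46.984631 − 13 = -59.984631
sin φ = h / L = -59.984631 / 236 = -0.25417217
φ = arcsin(-0.25417217) = -14.724538°

-14.7245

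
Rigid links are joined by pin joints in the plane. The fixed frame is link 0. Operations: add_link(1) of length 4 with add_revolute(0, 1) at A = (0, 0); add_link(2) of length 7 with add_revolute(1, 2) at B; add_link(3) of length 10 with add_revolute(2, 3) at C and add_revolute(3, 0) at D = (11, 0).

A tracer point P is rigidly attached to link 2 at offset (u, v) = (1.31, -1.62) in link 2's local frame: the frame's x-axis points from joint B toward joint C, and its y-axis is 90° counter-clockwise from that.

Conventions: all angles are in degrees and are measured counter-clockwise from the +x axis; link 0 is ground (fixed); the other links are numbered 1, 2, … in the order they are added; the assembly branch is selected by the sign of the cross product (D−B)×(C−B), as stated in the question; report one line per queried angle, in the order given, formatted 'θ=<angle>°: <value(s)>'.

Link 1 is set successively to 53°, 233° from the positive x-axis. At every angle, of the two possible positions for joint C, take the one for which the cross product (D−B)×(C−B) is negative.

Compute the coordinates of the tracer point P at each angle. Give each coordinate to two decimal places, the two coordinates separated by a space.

A=(0,0), D=(11.00,0)
θ=53°: B = A + 4.00·(cos53°, sin53°) = (2.4073, 3.1945)
θ=53°: |BD| = 9.1673
θ=53°: circle(B,7.00) ∩ circle(D,10.00): a=1.8021, h=6.7641
θ=53°:   candidates: C₊=(6.4534,8.9067) cross=62.009; C₋=(1.7393,-3.7735) cross=-62.009
θ=53°:   branch - wants cross < 0 → take C=(1.7393,-3.7735) (cross=-62.009)
θ=53°: ex = (C−B)/|BC| = (-0.0954,-0.9954); ey = (0.9954,-0.0954)
θ=53°: P = B + 1.31·ex + -1.62·ey = (0.6696,2.0451)
θ=233°: B = A + 4.00·(cos233°, sin233°) = (-2.4073, -3.1945)
θ=233°: |BD| = 13.7826
θ=233°: circle(B,7.00) ∩ circle(D,10.00): a=5.0411, h=4.8566
θ=233°:   candidates: C₊=(1.3709,2.6983) cross=66.937; C₋=(3.6223,-6.7505) cross=-66.937
θ=233°:   branch - wants cross < 0 → take C=(3.6223,-6.7505) (cross=-66.937)
θ=233°: ex = (C−B)/|BC| = (0.8614,-0.5080); ey = (0.5080,0.8614)
θ=233°: P = B + 1.31·ex + -1.62·ey = (-2.1018,-5.2554)

θ=53°: 0.67 2.05
θ=233°: -2.10 -5.26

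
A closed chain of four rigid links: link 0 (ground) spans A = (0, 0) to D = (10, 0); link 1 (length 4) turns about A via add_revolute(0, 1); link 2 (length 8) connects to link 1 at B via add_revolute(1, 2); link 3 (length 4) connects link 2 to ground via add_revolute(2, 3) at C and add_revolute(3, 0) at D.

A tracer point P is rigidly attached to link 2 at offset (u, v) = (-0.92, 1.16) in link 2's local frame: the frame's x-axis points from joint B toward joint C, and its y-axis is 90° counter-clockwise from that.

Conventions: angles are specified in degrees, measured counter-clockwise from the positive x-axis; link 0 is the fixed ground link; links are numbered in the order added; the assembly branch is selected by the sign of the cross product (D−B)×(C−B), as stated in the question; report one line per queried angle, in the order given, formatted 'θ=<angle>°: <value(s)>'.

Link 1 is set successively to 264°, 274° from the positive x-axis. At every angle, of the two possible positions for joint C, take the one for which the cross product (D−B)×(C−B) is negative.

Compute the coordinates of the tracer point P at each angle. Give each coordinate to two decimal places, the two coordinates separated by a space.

A=(0,0), D=(10.00,0)
θ=264°: B = A + 4.00·(cos264°, sin264°) = (-0.4181, -3.9781)
θ=264°: |BD| = 11.1518
θ=264°: circle(B,8.00) ∩ circle(D,4.00): a=7.7280, h=2.0683
θ=264°:   candidates: C₊=(6.0637,0.7109) cross=23.065; C₋=(7.5393,-3.1535) cross=-23.065
θ=264°:   branch - wants cross < 0 → take C=(7.5393,-3.1535) (cross=-23.065)
θ=264°: ex = (C−B)/|BC| = (0.9947,0.1031); ey = (-0.1031,0.9947)
θ=264°: P = B + -0.92·ex + 1.16·ey = (-1.4528,-2.9191)
θ=274°: B = A + 4.00·(cos274°, sin274°) = (0.2790, -3.9903)
θ=274°: |BD| = 10.5081
θ=274°: circle(B,8.00) ∩ circle(D,4.00): a=7.5380, h=2.6793
θ=274°:   candidates: C₊=(6.2350,1.3508) cross=28.154; C₋=(8.2698,-3.6064) cross=-28.154
θ=274°:   branch - wants cross < 0 → take C=(8.2698,-3.6064) (cross=-28.154)
θ=274°: ex = (C−B)/|BC| = (0.9988,0.0480); ey = (-0.0480,0.9988)
θ=274°: P = B + -0.92·ex + 1.16·ey = (-0.6956,-2.8757)

θ=264°: -1.45 -2.92
θ=274°: -0.70 -2.88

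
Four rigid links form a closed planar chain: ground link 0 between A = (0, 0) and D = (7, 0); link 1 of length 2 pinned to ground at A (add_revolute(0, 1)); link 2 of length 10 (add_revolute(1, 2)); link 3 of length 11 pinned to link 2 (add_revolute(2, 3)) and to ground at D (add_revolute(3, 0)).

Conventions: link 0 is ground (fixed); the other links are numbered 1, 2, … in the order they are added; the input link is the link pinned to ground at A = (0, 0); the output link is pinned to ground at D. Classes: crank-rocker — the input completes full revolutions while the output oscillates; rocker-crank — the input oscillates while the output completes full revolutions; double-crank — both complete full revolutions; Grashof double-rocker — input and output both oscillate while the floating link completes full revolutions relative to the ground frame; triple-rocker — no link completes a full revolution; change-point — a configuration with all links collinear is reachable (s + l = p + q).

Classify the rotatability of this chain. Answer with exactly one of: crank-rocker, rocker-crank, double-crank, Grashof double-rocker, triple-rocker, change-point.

lengths: ground=7, input=2, coupler=10, output=11
sorted: s=2 (shortest), l=11 (longest), p+q=17
s + l = 13 vs p + q = 17
s + l < p + q (Grashof) with shortest = input link → crank-rocker

crank-rocker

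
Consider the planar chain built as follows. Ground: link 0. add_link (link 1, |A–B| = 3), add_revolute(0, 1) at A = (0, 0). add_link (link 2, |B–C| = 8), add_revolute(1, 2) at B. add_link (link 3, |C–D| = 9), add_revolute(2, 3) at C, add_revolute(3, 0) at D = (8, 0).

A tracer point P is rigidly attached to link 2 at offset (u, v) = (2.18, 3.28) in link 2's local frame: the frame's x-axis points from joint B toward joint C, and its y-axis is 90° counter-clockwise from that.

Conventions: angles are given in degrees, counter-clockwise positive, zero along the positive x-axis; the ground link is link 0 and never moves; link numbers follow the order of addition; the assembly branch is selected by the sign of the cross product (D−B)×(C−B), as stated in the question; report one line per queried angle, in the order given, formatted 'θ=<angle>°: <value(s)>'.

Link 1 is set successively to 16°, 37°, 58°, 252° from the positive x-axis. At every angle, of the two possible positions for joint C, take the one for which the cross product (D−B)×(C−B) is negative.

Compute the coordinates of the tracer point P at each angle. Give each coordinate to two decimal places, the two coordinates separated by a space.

A=(0,0), D=(8.00,0)
θ=16°: B = A + 3.00·(cos16°, sin16°) = (2.8838, 0.8269)
θ=16°: |BD| = 5.1826
θ=16°: circle(B,8.00) ∩ circle(D,9.00): a=0.9512, h=7.9432
θ=16°:   candidates: C₊=(5.0902,8.5166) cross=41.167; C₋=(2.5554,-7.1663) cross=-41.167
θ=16°:   branch - wants cross < 0 → take C=(2.5554,-7.1663) (cross=-41.167)
θ=16°: ex = (C−B)/|BC| = (-0.0410,-0.9992); ey = (0.9992,-0.0410)
θ=16°: P = B + 2.18·ex + 3.28·ey = (6.0715,-1.4859)
θ=37°: B = A + 3.00·(cos37°, sin37°) = (2.3959, 1.8054)
θ=37°: |BD| = 5.8877
θ=37°: circle(B,8.00) ∩ circle(D,9.00): a=1.5002, h=7.8581
θ=37°:   candidates: C₊=(6.2335,8.8249) cross=46.266; C₋=(1.4142,-6.1341) cross=-46.266
θ=37°:   branch - wants cross < 0 → take C=(1.4142,-6.1341) (cross=-46.266)
θ=37°: ex = (C−B)/|BC| = (-0.1227,-0.9924); ey = (0.9924,-0.1227)
θ=37°: P = B + 2.18·ex + 3.28·ey = (5.3836,-0.7606)
θ=58°: B = A + 3.00·(cos58°, sin58°) = (1.5898, 2.5441)
θ=58°: |BD| = 6.8967
θ=58°: circle(B,8.00) ∩ circle(D,9.00): a=2.2158, h=7.6870
θ=58°:   candidates: C₊=(6.4850,8.8716) cross=53.015; C₋=(0.8136,-5.4181) cross=-53.015
θ=58°:   branch - wants cross < 0 → take C=(0.8136,-5.4181) (cross=-53.015)
θ=58°: ex = (C−B)/|BC| = (-0.0970,-0.9953); ey = (0.9953,-0.0970)
θ=58°: P = B + 2.18·ex + 3.28·ey = (4.6428,0.0562)
θ=252°: B = A + 3.00·(cos252°, sin252°) = (-0.9271, -2.8532)
θ=252°: |BD| = 9.3719
θ=252°: circle(B,8.00) ∩ circle(D,9.00): a=3.7790, h=7.0512
θ=252°:   candidates: C₊=(0.5259,5.0138) cross=66.083; C₋=(4.8192,-8.4192) cross=-66.083
θ=252°:   branch - wants cross < 0 → take C=(4.8192,-8.4192) (cross=-66.083)
θ=252°: ex = (C−B)/|BC| = (0.7183,-0.6958); ey = (0.6958,0.7183)
θ=252°: P = B + 2.18·ex + 3.28·ey = (2.9209,-2.0139)

θ=16°: 6.07 -1.49
θ=37°: 5.38 -0.76
θ=58°: 4.64 0.06
θ=252°: 2.92 -2.01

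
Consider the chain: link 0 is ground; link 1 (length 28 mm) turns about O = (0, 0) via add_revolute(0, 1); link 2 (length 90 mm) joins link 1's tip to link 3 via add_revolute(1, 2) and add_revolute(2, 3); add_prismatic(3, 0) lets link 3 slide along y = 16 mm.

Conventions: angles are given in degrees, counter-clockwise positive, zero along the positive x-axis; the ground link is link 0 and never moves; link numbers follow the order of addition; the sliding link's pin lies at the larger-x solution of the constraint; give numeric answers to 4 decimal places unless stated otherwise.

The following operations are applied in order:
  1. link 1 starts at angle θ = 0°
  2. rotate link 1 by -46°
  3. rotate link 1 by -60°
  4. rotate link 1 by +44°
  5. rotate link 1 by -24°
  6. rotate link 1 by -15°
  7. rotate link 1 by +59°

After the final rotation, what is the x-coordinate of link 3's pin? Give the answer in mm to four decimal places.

geometry: r = 28 mm, L = 90 mm, e = 16 mm; θ starts at 0°
rotate link 1 by -46°: θ ← 0° -46° = -46°
rotate link 1 by -60°: θ ← -46° -60° = -106°
rotate link 1 by +44°: θ ← -106° +44° = -62°
rotate link 1 by -24°: θ ← -62° -24° = -86°
rotate link 1 by -15°: θ ← -86° -15° = -101°
rotate link 1 by +59°: θ ← -101° +59° = -42°
crank pin P = (r cos θ, r sin θ) = (20.808055, -18.735657)
h = r sin θ − e = -18.735657 − 16 = -34.735657
x = r cos θ + √(L² − h²) = 20.808055 + 83.026707 = 103.834762

103.8348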